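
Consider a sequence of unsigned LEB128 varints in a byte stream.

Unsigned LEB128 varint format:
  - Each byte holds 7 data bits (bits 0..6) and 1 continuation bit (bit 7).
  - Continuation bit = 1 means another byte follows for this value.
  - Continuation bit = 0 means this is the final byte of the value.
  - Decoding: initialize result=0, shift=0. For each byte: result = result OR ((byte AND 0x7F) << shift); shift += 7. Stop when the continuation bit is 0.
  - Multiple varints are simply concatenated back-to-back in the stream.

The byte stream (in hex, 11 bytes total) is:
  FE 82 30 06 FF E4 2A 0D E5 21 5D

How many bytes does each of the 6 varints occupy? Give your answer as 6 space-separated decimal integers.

Answer: 3 1 3 1 2 1

Derivation:
  byte[0]=0xFE cont=1 payload=0x7E=126: acc |= 126<<0 -> acc=126 shift=7
  byte[1]=0x82 cont=1 payload=0x02=2: acc |= 2<<7 -> acc=382 shift=14
  byte[2]=0x30 cont=0 payload=0x30=48: acc |= 48<<14 -> acc=786814 shift=21 [end]
Varint 1: bytes[0:3] = FE 82 30 -> value 786814 (3 byte(s))
  byte[3]=0x06 cont=0 payload=0x06=6: acc |= 6<<0 -> acc=6 shift=7 [end]
Varint 2: bytes[3:4] = 06 -> value 6 (1 byte(s))
  byte[4]=0xFF cont=1 payload=0x7F=127: acc |= 127<<0 -> acc=127 shift=7
  byte[5]=0xE4 cont=1 payload=0x64=100: acc |= 100<<7 -> acc=12927 shift=14
  byte[6]=0x2A cont=0 payload=0x2A=42: acc |= 42<<14 -> acc=701055 shift=21 [end]
Varint 3: bytes[4:7] = FF E4 2A -> value 701055 (3 byte(s))
  byte[7]=0x0D cont=0 payload=0x0D=13: acc |= 13<<0 -> acc=13 shift=7 [end]
Varint 4: bytes[7:8] = 0D -> value 13 (1 byte(s))
  byte[8]=0xE5 cont=1 payload=0x65=101: acc |= 101<<0 -> acc=101 shift=7
  byte[9]=0x21 cont=0 payload=0x21=33: acc |= 33<<7 -> acc=4325 shift=14 [end]
Varint 5: bytes[8:10] = E5 21 -> value 4325 (2 byte(s))
  byte[10]=0x5D cont=0 payload=0x5D=93: acc |= 93<<0 -> acc=93 shift=7 [end]
Varint 6: bytes[10:11] = 5D -> value 93 (1 byte(s))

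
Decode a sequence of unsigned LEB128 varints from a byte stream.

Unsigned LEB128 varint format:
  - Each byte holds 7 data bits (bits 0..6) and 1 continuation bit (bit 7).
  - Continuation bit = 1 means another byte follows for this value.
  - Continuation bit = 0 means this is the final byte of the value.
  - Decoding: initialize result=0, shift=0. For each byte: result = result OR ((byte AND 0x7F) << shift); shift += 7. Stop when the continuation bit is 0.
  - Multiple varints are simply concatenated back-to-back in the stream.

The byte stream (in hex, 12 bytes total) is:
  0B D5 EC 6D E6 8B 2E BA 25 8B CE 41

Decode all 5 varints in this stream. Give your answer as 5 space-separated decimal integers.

  byte[0]=0x0B cont=0 payload=0x0B=11: acc |= 11<<0 -> acc=11 shift=7 [end]
Varint 1: bytes[0:1] = 0B -> value 11 (1 byte(s))
  byte[1]=0xD5 cont=1 payload=0x55=85: acc |= 85<<0 -> acc=85 shift=7
  byte[2]=0xEC cont=1 payload=0x6C=108: acc |= 108<<7 -> acc=13909 shift=14
  byte[3]=0x6D cont=0 payload=0x6D=109: acc |= 109<<14 -> acc=1799765 shift=21 [end]
Varint 2: bytes[1:4] = D5 EC 6D -> value 1799765 (3 byte(s))
  byte[4]=0xE6 cont=1 payload=0x66=102: acc |= 102<<0 -> acc=102 shift=7
  byte[5]=0x8B cont=1 payload=0x0B=11: acc |= 11<<7 -> acc=1510 shift=14
  byte[6]=0x2E cont=0 payload=0x2E=46: acc |= 46<<14 -> acc=755174 shift=21 [end]
Varint 3: bytes[4:7] = E6 8B 2E -> value 755174 (3 byte(s))
  byte[7]=0xBA cont=1 payload=0x3A=58: acc |= 58<<0 -> acc=58 shift=7
  byte[8]=0x25 cont=0 payload=0x25=37: acc |= 37<<7 -> acc=4794 shift=14 [end]
Varint 4: bytes[7:9] = BA 25 -> value 4794 (2 byte(s))
  byte[9]=0x8B cont=1 payload=0x0B=11: acc |= 11<<0 -> acc=11 shift=7
  byte[10]=0xCE cont=1 payload=0x4E=78: acc |= 78<<7 -> acc=9995 shift=14
  byte[11]=0x41 cont=0 payload=0x41=65: acc |= 65<<14 -> acc=1074955 shift=21 [end]
Varint 5: bytes[9:12] = 8B CE 41 -> value 1074955 (3 byte(s))

Answer: 11 1799765 755174 4794 1074955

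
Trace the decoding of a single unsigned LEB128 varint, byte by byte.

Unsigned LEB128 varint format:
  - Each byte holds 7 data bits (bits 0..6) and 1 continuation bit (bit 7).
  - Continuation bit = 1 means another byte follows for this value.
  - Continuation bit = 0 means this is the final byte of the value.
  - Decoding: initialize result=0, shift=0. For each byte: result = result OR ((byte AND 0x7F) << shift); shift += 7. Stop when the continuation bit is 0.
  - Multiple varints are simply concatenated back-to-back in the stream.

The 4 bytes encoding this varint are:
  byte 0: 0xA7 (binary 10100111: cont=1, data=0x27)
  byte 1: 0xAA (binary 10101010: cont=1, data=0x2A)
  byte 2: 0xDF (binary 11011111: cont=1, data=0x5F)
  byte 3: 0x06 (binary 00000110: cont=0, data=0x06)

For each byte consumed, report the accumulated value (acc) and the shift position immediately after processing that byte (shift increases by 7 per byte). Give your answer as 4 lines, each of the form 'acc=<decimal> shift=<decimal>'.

byte 0=0xA7: payload=0x27=39, contrib = 39<<0 = 39; acc -> 39, shift -> 7
byte 1=0xAA: payload=0x2A=42, contrib = 42<<7 = 5376; acc -> 5415, shift -> 14
byte 2=0xDF: payload=0x5F=95, contrib = 95<<14 = 1556480; acc -> 1561895, shift -> 21
byte 3=0x06: payload=0x06=6, contrib = 6<<21 = 12582912; acc -> 14144807, shift -> 28

Answer: acc=39 shift=7
acc=5415 shift=14
acc=1561895 shift=21
acc=14144807 shift=28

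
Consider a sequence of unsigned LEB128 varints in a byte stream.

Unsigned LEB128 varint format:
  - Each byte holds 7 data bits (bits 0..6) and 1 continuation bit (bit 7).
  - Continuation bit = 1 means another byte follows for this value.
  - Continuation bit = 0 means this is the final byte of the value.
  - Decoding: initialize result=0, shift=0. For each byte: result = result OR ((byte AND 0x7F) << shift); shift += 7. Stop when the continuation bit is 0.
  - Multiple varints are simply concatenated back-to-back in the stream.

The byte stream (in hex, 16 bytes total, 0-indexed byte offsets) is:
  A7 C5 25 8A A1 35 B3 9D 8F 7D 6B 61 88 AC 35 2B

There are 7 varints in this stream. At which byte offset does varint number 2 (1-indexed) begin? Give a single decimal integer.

  byte[0]=0xA7 cont=1 payload=0x27=39: acc |= 39<<0 -> acc=39 shift=7
  byte[1]=0xC5 cont=1 payload=0x45=69: acc |= 69<<7 -> acc=8871 shift=14
  byte[2]=0x25 cont=0 payload=0x25=37: acc |= 37<<14 -> acc=615079 shift=21 [end]
Varint 1: bytes[0:3] = A7 C5 25 -> value 615079 (3 byte(s))
  byte[3]=0x8A cont=1 payload=0x0A=10: acc |= 10<<0 -> acc=10 shift=7
  byte[4]=0xA1 cont=1 payload=0x21=33: acc |= 33<<7 -> acc=4234 shift=14
  byte[5]=0x35 cont=0 payload=0x35=53: acc |= 53<<14 -> acc=872586 shift=21 [end]
Varint 2: bytes[3:6] = 8A A1 35 -> value 872586 (3 byte(s))
  byte[6]=0xB3 cont=1 payload=0x33=51: acc |= 51<<0 -> acc=51 shift=7
  byte[7]=0x9D cont=1 payload=0x1D=29: acc |= 29<<7 -> acc=3763 shift=14
  byte[8]=0x8F cont=1 payload=0x0F=15: acc |= 15<<14 -> acc=249523 shift=21
  byte[9]=0x7D cont=0 payload=0x7D=125: acc |= 125<<21 -> acc=262393523 shift=28 [end]
Varint 3: bytes[6:10] = B3 9D 8F 7D -> value 262393523 (4 byte(s))
  byte[10]=0x6B cont=0 payload=0x6B=107: acc |= 107<<0 -> acc=107 shift=7 [end]
Varint 4: bytes[10:11] = 6B -> value 107 (1 byte(s))
  byte[11]=0x61 cont=0 payload=0x61=97: acc |= 97<<0 -> acc=97 shift=7 [end]
Varint 5: bytes[11:12] = 61 -> value 97 (1 byte(s))
  byte[12]=0x88 cont=1 payload=0x08=8: acc |= 8<<0 -> acc=8 shift=7
  byte[13]=0xAC cont=1 payload=0x2C=44: acc |= 44<<7 -> acc=5640 shift=14
  byte[14]=0x35 cont=0 payload=0x35=53: acc |= 53<<14 -> acc=873992 shift=21 [end]
Varint 6: bytes[12:15] = 88 AC 35 -> value 873992 (3 byte(s))
  byte[15]=0x2B cont=0 payload=0x2B=43: acc |= 43<<0 -> acc=43 shift=7 [end]
Varint 7: bytes[15:16] = 2B -> value 43 (1 byte(s))

Answer: 3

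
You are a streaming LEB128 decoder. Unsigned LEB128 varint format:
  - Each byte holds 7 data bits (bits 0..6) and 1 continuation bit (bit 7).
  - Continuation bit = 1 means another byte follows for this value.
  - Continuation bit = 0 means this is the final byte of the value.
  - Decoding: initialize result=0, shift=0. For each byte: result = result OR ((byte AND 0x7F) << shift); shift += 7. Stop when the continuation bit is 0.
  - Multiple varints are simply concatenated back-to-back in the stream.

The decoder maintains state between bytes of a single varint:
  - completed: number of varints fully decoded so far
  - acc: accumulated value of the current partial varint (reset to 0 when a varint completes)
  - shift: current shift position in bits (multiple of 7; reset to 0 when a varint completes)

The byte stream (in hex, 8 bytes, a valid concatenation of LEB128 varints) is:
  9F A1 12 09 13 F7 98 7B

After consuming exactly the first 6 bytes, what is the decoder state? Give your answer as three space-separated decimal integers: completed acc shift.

byte[0]=0x9F cont=1 payload=0x1F: acc |= 31<<0 -> completed=0 acc=31 shift=7
byte[1]=0xA1 cont=1 payload=0x21: acc |= 33<<7 -> completed=0 acc=4255 shift=14
byte[2]=0x12 cont=0 payload=0x12: varint #1 complete (value=299167); reset -> completed=1 acc=0 shift=0
byte[3]=0x09 cont=0 payload=0x09: varint #2 complete (value=9); reset -> completed=2 acc=0 shift=0
byte[4]=0x13 cont=0 payload=0x13: varint #3 complete (value=19); reset -> completed=3 acc=0 shift=0
byte[5]=0xF7 cont=1 payload=0x77: acc |= 119<<0 -> completed=3 acc=119 shift=7

Answer: 3 119 7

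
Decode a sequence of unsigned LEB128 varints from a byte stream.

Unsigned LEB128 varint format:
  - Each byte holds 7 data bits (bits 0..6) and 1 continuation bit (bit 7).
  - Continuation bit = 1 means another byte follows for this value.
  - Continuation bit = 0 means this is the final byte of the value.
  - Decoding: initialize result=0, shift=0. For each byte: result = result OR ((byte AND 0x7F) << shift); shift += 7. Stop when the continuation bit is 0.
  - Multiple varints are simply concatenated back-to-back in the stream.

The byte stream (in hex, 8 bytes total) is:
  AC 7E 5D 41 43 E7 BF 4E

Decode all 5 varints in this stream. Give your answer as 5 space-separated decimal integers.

Answer: 16172 93 65 67 1286119

Derivation:
  byte[0]=0xAC cont=1 payload=0x2C=44: acc |= 44<<0 -> acc=44 shift=7
  byte[1]=0x7E cont=0 payload=0x7E=126: acc |= 126<<7 -> acc=16172 shift=14 [end]
Varint 1: bytes[0:2] = AC 7E -> value 16172 (2 byte(s))
  byte[2]=0x5D cont=0 payload=0x5D=93: acc |= 93<<0 -> acc=93 shift=7 [end]
Varint 2: bytes[2:3] = 5D -> value 93 (1 byte(s))
  byte[3]=0x41 cont=0 payload=0x41=65: acc |= 65<<0 -> acc=65 shift=7 [end]
Varint 3: bytes[3:4] = 41 -> value 65 (1 byte(s))
  byte[4]=0x43 cont=0 payload=0x43=67: acc |= 67<<0 -> acc=67 shift=7 [end]
Varint 4: bytes[4:5] = 43 -> value 67 (1 byte(s))
  byte[5]=0xE7 cont=1 payload=0x67=103: acc |= 103<<0 -> acc=103 shift=7
  byte[6]=0xBF cont=1 payload=0x3F=63: acc |= 63<<7 -> acc=8167 shift=14
  byte[7]=0x4E cont=0 payload=0x4E=78: acc |= 78<<14 -> acc=1286119 shift=21 [end]
Varint 5: bytes[5:8] = E7 BF 4E -> value 1286119 (3 byte(s))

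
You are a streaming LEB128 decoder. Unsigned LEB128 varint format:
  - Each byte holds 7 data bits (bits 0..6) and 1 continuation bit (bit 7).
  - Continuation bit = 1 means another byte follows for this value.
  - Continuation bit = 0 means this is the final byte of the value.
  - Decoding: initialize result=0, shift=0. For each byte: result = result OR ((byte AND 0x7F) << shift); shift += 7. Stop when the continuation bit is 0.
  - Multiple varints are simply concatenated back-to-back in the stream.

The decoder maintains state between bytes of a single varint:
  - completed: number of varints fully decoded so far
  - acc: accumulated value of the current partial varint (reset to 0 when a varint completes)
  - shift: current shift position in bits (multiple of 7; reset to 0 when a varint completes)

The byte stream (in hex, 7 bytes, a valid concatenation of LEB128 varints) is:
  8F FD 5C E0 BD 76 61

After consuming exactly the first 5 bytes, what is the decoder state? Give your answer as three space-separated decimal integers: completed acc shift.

byte[0]=0x8F cont=1 payload=0x0F: acc |= 15<<0 -> completed=0 acc=15 shift=7
byte[1]=0xFD cont=1 payload=0x7D: acc |= 125<<7 -> completed=0 acc=16015 shift=14
byte[2]=0x5C cont=0 payload=0x5C: varint #1 complete (value=1523343); reset -> completed=1 acc=0 shift=0
byte[3]=0xE0 cont=1 payload=0x60: acc |= 96<<0 -> completed=1 acc=96 shift=7
byte[4]=0xBD cont=1 payload=0x3D: acc |= 61<<7 -> completed=1 acc=7904 shift=14

Answer: 1 7904 14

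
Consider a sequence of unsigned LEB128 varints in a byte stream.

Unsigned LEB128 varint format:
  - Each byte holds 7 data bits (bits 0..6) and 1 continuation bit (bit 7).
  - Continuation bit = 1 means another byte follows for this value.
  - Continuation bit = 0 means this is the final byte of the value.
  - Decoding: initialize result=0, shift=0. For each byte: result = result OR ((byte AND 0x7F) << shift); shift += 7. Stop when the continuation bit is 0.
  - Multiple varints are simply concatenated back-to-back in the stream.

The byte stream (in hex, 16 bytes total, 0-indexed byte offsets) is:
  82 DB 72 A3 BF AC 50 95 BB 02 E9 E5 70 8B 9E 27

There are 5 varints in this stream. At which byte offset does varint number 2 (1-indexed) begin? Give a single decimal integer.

  byte[0]=0x82 cont=1 payload=0x02=2: acc |= 2<<0 -> acc=2 shift=7
  byte[1]=0xDB cont=1 payload=0x5B=91: acc |= 91<<7 -> acc=11650 shift=14
  byte[2]=0x72 cont=0 payload=0x72=114: acc |= 114<<14 -> acc=1879426 shift=21 [end]
Varint 1: bytes[0:3] = 82 DB 72 -> value 1879426 (3 byte(s))
  byte[3]=0xA3 cont=1 payload=0x23=35: acc |= 35<<0 -> acc=35 shift=7
  byte[4]=0xBF cont=1 payload=0x3F=63: acc |= 63<<7 -> acc=8099 shift=14
  byte[5]=0xAC cont=1 payload=0x2C=44: acc |= 44<<14 -> acc=728995 shift=21
  byte[6]=0x50 cont=0 payload=0x50=80: acc |= 80<<21 -> acc=168501155 shift=28 [end]
Varint 2: bytes[3:7] = A3 BF AC 50 -> value 168501155 (4 byte(s))
  byte[7]=0x95 cont=1 payload=0x15=21: acc |= 21<<0 -> acc=21 shift=7
  byte[8]=0xBB cont=1 payload=0x3B=59: acc |= 59<<7 -> acc=7573 shift=14
  byte[9]=0x02 cont=0 payload=0x02=2: acc |= 2<<14 -> acc=40341 shift=21 [end]
Varint 3: bytes[7:10] = 95 BB 02 -> value 40341 (3 byte(s))
  byte[10]=0xE9 cont=1 payload=0x69=105: acc |= 105<<0 -> acc=105 shift=7
  byte[11]=0xE5 cont=1 payload=0x65=101: acc |= 101<<7 -> acc=13033 shift=14
  byte[12]=0x70 cont=0 payload=0x70=112: acc |= 112<<14 -> acc=1848041 shift=21 [end]
Varint 4: bytes[10:13] = E9 E5 70 -> value 1848041 (3 byte(s))
  byte[13]=0x8B cont=1 payload=0x0B=11: acc |= 11<<0 -> acc=11 shift=7
  byte[14]=0x9E cont=1 payload=0x1E=30: acc |= 30<<7 -> acc=3851 shift=14
  byte[15]=0x27 cont=0 payload=0x27=39: acc |= 39<<14 -> acc=642827 shift=21 [end]
Varint 5: bytes[13:16] = 8B 9E 27 -> value 642827 (3 byte(s))

Answer: 3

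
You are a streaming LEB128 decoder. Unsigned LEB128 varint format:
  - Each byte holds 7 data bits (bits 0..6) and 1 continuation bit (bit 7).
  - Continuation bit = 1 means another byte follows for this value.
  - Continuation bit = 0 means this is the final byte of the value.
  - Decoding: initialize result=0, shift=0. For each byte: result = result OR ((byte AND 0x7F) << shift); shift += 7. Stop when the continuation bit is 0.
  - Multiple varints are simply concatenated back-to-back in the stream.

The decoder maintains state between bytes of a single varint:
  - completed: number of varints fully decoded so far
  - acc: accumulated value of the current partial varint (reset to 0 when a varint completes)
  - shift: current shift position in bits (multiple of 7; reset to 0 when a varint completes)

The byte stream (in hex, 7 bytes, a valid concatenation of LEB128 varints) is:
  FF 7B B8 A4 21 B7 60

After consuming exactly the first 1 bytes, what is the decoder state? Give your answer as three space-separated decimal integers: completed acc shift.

Answer: 0 127 7

Derivation:
byte[0]=0xFF cont=1 payload=0x7F: acc |= 127<<0 -> completed=0 acc=127 shift=7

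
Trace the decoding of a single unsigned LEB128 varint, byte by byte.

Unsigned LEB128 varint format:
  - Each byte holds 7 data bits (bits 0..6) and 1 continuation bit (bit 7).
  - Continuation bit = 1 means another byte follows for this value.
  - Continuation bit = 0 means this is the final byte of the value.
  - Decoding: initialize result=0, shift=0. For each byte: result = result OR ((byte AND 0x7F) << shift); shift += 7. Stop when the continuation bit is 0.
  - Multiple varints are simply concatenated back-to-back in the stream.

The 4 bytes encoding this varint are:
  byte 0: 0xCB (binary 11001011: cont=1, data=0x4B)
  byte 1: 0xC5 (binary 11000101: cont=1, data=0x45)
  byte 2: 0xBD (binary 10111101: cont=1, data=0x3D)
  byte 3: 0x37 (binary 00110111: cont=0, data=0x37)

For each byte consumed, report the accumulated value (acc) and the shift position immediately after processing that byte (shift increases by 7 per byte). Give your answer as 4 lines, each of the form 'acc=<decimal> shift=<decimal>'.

byte 0=0xCB: payload=0x4B=75, contrib = 75<<0 = 75; acc -> 75, shift -> 7
byte 1=0xC5: payload=0x45=69, contrib = 69<<7 = 8832; acc -> 8907, shift -> 14
byte 2=0xBD: payload=0x3D=61, contrib = 61<<14 = 999424; acc -> 1008331, shift -> 21
byte 3=0x37: payload=0x37=55, contrib = 55<<21 = 115343360; acc -> 116351691, shift -> 28

Answer: acc=75 shift=7
acc=8907 shift=14
acc=1008331 shift=21
acc=116351691 shift=28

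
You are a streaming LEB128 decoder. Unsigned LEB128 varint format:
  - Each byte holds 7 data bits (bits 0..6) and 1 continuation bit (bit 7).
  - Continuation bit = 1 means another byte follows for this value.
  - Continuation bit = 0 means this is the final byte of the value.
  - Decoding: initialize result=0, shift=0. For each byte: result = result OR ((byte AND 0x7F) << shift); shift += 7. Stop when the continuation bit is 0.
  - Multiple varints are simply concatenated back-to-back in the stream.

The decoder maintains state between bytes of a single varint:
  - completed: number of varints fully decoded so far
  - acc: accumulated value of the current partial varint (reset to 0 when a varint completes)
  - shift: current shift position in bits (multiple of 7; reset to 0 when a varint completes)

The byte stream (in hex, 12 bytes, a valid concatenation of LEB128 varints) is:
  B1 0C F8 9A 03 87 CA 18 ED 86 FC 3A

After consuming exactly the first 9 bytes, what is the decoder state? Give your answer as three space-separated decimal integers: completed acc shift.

Answer: 3 109 7

Derivation:
byte[0]=0xB1 cont=1 payload=0x31: acc |= 49<<0 -> completed=0 acc=49 shift=7
byte[1]=0x0C cont=0 payload=0x0C: varint #1 complete (value=1585); reset -> completed=1 acc=0 shift=0
byte[2]=0xF8 cont=1 payload=0x78: acc |= 120<<0 -> completed=1 acc=120 shift=7
byte[3]=0x9A cont=1 payload=0x1A: acc |= 26<<7 -> completed=1 acc=3448 shift=14
byte[4]=0x03 cont=0 payload=0x03: varint #2 complete (value=52600); reset -> completed=2 acc=0 shift=0
byte[5]=0x87 cont=1 payload=0x07: acc |= 7<<0 -> completed=2 acc=7 shift=7
byte[6]=0xCA cont=1 payload=0x4A: acc |= 74<<7 -> completed=2 acc=9479 shift=14
byte[7]=0x18 cont=0 payload=0x18: varint #3 complete (value=402695); reset -> completed=3 acc=0 shift=0
byte[8]=0xED cont=1 payload=0x6D: acc |= 109<<0 -> completed=3 acc=109 shift=7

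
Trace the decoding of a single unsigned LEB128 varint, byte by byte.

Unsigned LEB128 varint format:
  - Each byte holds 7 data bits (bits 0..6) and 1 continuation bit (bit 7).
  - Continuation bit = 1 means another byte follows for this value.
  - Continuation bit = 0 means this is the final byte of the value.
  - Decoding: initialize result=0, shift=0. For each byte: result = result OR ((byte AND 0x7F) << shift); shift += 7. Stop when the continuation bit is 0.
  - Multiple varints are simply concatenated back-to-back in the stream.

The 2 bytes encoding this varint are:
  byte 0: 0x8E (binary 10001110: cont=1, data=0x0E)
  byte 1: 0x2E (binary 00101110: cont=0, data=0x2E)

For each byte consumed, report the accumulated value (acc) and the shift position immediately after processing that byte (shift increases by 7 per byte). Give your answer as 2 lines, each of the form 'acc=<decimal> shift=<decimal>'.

Answer: acc=14 shift=7
acc=5902 shift=14

Derivation:
byte 0=0x8E: payload=0x0E=14, contrib = 14<<0 = 14; acc -> 14, shift -> 7
byte 1=0x2E: payload=0x2E=46, contrib = 46<<7 = 5888; acc -> 5902, shift -> 14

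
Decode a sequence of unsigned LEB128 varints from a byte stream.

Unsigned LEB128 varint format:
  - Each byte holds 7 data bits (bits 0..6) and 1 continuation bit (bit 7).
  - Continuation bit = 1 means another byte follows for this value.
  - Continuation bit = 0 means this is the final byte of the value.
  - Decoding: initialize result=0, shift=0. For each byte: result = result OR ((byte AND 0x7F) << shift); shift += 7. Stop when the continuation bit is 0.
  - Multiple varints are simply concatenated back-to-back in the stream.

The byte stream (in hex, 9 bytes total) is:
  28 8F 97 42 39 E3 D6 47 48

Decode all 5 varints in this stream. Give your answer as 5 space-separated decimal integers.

Answer: 40 1084303 57 1174371 72

Derivation:
  byte[0]=0x28 cont=0 payload=0x28=40: acc |= 40<<0 -> acc=40 shift=7 [end]
Varint 1: bytes[0:1] = 28 -> value 40 (1 byte(s))
  byte[1]=0x8F cont=1 payload=0x0F=15: acc |= 15<<0 -> acc=15 shift=7
  byte[2]=0x97 cont=1 payload=0x17=23: acc |= 23<<7 -> acc=2959 shift=14
  byte[3]=0x42 cont=0 payload=0x42=66: acc |= 66<<14 -> acc=1084303 shift=21 [end]
Varint 2: bytes[1:4] = 8F 97 42 -> value 1084303 (3 byte(s))
  byte[4]=0x39 cont=0 payload=0x39=57: acc |= 57<<0 -> acc=57 shift=7 [end]
Varint 3: bytes[4:5] = 39 -> value 57 (1 byte(s))
  byte[5]=0xE3 cont=1 payload=0x63=99: acc |= 99<<0 -> acc=99 shift=7
  byte[6]=0xD6 cont=1 payload=0x56=86: acc |= 86<<7 -> acc=11107 shift=14
  byte[7]=0x47 cont=0 payload=0x47=71: acc |= 71<<14 -> acc=1174371 shift=21 [end]
Varint 4: bytes[5:8] = E3 D6 47 -> value 1174371 (3 byte(s))
  byte[8]=0x48 cont=0 payload=0x48=72: acc |= 72<<0 -> acc=72 shift=7 [end]
Varint 5: bytes[8:9] = 48 -> value 72 (1 byte(s))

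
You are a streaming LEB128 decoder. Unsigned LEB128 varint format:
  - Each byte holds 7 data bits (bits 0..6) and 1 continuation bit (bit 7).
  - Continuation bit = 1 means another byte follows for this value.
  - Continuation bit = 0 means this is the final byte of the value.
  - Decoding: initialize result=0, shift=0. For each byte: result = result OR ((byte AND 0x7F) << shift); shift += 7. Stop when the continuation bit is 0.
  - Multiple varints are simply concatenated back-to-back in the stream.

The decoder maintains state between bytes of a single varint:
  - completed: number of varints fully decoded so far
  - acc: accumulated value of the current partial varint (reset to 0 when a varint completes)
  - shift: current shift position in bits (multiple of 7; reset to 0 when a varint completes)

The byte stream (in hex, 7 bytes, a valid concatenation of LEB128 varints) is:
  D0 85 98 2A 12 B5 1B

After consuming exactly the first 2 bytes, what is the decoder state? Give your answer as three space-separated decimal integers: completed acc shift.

Answer: 0 720 14

Derivation:
byte[0]=0xD0 cont=1 payload=0x50: acc |= 80<<0 -> completed=0 acc=80 shift=7
byte[1]=0x85 cont=1 payload=0x05: acc |= 5<<7 -> completed=0 acc=720 shift=14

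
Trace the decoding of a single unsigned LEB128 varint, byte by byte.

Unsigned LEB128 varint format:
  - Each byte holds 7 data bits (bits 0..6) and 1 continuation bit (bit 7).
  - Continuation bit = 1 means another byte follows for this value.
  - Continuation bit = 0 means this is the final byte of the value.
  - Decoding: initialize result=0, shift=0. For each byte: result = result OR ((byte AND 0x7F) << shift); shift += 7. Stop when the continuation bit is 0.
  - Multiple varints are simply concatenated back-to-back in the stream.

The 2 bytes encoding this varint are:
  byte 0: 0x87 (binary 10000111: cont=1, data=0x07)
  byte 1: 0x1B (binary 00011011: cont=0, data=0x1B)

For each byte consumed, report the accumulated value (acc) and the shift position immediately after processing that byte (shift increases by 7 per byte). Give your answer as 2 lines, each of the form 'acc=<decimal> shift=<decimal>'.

byte 0=0x87: payload=0x07=7, contrib = 7<<0 = 7; acc -> 7, shift -> 7
byte 1=0x1B: payload=0x1B=27, contrib = 27<<7 = 3456; acc -> 3463, shift -> 14

Answer: acc=7 shift=7
acc=3463 shift=14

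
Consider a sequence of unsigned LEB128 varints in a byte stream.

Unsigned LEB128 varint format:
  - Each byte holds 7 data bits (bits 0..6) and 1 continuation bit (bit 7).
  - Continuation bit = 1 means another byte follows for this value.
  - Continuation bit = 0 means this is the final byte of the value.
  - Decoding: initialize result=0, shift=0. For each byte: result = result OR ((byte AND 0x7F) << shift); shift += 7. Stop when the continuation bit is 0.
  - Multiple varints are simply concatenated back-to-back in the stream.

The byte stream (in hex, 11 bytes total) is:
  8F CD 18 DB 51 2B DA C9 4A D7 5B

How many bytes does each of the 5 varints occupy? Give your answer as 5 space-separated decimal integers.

Answer: 3 2 1 3 2

Derivation:
  byte[0]=0x8F cont=1 payload=0x0F=15: acc |= 15<<0 -> acc=15 shift=7
  byte[1]=0xCD cont=1 payload=0x4D=77: acc |= 77<<7 -> acc=9871 shift=14
  byte[2]=0x18 cont=0 payload=0x18=24: acc |= 24<<14 -> acc=403087 shift=21 [end]
Varint 1: bytes[0:3] = 8F CD 18 -> value 403087 (3 byte(s))
  byte[3]=0xDB cont=1 payload=0x5B=91: acc |= 91<<0 -> acc=91 shift=7
  byte[4]=0x51 cont=0 payload=0x51=81: acc |= 81<<7 -> acc=10459 shift=14 [end]
Varint 2: bytes[3:5] = DB 51 -> value 10459 (2 byte(s))
  byte[5]=0x2B cont=0 payload=0x2B=43: acc |= 43<<0 -> acc=43 shift=7 [end]
Varint 3: bytes[5:6] = 2B -> value 43 (1 byte(s))
  byte[6]=0xDA cont=1 payload=0x5A=90: acc |= 90<<0 -> acc=90 shift=7
  byte[7]=0xC9 cont=1 payload=0x49=73: acc |= 73<<7 -> acc=9434 shift=14
  byte[8]=0x4A cont=0 payload=0x4A=74: acc |= 74<<14 -> acc=1221850 shift=21 [end]
Varint 4: bytes[6:9] = DA C9 4A -> value 1221850 (3 byte(s))
  byte[9]=0xD7 cont=1 payload=0x57=87: acc |= 87<<0 -> acc=87 shift=7
  byte[10]=0x5B cont=0 payload=0x5B=91: acc |= 91<<7 -> acc=11735 shift=14 [end]
Varint 5: bytes[9:11] = D7 5B -> value 11735 (2 byte(s))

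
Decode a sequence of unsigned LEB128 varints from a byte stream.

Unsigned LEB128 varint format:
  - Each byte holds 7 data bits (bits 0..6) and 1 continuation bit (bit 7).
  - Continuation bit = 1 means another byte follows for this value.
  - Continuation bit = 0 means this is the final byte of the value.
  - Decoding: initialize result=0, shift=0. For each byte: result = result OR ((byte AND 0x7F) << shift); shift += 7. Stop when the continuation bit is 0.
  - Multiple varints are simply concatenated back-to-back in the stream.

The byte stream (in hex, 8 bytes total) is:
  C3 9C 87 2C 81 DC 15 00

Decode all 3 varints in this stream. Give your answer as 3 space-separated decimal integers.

Answer: 92393027 355841 0

Derivation:
  byte[0]=0xC3 cont=1 payload=0x43=67: acc |= 67<<0 -> acc=67 shift=7
  byte[1]=0x9C cont=1 payload=0x1C=28: acc |= 28<<7 -> acc=3651 shift=14
  byte[2]=0x87 cont=1 payload=0x07=7: acc |= 7<<14 -> acc=118339 shift=21
  byte[3]=0x2C cont=0 payload=0x2C=44: acc |= 44<<21 -> acc=92393027 shift=28 [end]
Varint 1: bytes[0:4] = C3 9C 87 2C -> value 92393027 (4 byte(s))
  byte[4]=0x81 cont=1 payload=0x01=1: acc |= 1<<0 -> acc=1 shift=7
  byte[5]=0xDC cont=1 payload=0x5C=92: acc |= 92<<7 -> acc=11777 shift=14
  byte[6]=0x15 cont=0 payload=0x15=21: acc |= 21<<14 -> acc=355841 shift=21 [end]
Varint 2: bytes[4:7] = 81 DC 15 -> value 355841 (3 byte(s))
  byte[7]=0x00 cont=0 payload=0x00=0: acc |= 0<<0 -> acc=0 shift=7 [end]
Varint 3: bytes[7:8] = 00 -> value 0 (1 byte(s))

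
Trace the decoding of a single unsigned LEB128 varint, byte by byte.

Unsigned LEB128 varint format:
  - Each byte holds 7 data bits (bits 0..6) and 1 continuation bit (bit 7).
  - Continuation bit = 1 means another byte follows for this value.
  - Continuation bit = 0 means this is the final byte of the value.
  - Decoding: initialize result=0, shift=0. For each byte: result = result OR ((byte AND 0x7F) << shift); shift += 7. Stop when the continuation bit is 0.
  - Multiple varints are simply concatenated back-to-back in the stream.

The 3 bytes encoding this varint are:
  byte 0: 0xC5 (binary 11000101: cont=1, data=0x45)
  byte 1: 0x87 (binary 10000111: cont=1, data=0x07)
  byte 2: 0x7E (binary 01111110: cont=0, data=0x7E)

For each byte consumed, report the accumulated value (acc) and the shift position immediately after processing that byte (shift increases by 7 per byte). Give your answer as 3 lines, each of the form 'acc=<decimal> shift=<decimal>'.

byte 0=0xC5: payload=0x45=69, contrib = 69<<0 = 69; acc -> 69, shift -> 7
byte 1=0x87: payload=0x07=7, contrib = 7<<7 = 896; acc -> 965, shift -> 14
byte 2=0x7E: payload=0x7E=126, contrib = 126<<14 = 2064384; acc -> 2065349, shift -> 21

Answer: acc=69 shift=7
acc=965 shift=14
acc=2065349 shift=21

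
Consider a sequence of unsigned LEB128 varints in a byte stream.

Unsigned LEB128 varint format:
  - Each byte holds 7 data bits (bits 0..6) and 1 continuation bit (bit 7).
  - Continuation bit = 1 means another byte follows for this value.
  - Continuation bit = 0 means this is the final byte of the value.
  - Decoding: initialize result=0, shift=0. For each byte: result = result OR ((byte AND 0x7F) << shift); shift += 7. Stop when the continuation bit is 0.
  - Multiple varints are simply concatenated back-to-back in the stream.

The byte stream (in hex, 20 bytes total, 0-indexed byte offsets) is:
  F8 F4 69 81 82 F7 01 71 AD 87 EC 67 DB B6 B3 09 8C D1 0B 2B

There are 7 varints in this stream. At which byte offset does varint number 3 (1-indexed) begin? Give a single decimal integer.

Answer: 7

Derivation:
  byte[0]=0xF8 cont=1 payload=0x78=120: acc |= 120<<0 -> acc=120 shift=7
  byte[1]=0xF4 cont=1 payload=0x74=116: acc |= 116<<7 -> acc=14968 shift=14
  byte[2]=0x69 cont=0 payload=0x69=105: acc |= 105<<14 -> acc=1735288 shift=21 [end]
Varint 1: bytes[0:3] = F8 F4 69 -> value 1735288 (3 byte(s))
  byte[3]=0x81 cont=1 payload=0x01=1: acc |= 1<<0 -> acc=1 shift=7
  byte[4]=0x82 cont=1 payload=0x02=2: acc |= 2<<7 -> acc=257 shift=14
  byte[5]=0xF7 cont=1 payload=0x77=119: acc |= 119<<14 -> acc=1949953 shift=21
  byte[6]=0x01 cont=0 payload=0x01=1: acc |= 1<<21 -> acc=4047105 shift=28 [end]
Varint 2: bytes[3:7] = 81 82 F7 01 -> value 4047105 (4 byte(s))
  byte[7]=0x71 cont=0 payload=0x71=113: acc |= 113<<0 -> acc=113 shift=7 [end]
Varint 3: bytes[7:8] = 71 -> value 113 (1 byte(s))
  byte[8]=0xAD cont=1 payload=0x2D=45: acc |= 45<<0 -> acc=45 shift=7
  byte[9]=0x87 cont=1 payload=0x07=7: acc |= 7<<7 -> acc=941 shift=14
  byte[10]=0xEC cont=1 payload=0x6C=108: acc |= 108<<14 -> acc=1770413 shift=21
  byte[11]=0x67 cont=0 payload=0x67=103: acc |= 103<<21 -> acc=217777069 shift=28 [end]
Varint 4: bytes[8:12] = AD 87 EC 67 -> value 217777069 (4 byte(s))
  byte[12]=0xDB cont=1 payload=0x5B=91: acc |= 91<<0 -> acc=91 shift=7
  byte[13]=0xB6 cont=1 payload=0x36=54: acc |= 54<<7 -> acc=7003 shift=14
  byte[14]=0xB3 cont=1 payload=0x33=51: acc |= 51<<14 -> acc=842587 shift=21
  byte[15]=0x09 cont=0 payload=0x09=9: acc |= 9<<21 -> acc=19716955 shift=28 [end]
Varint 5: bytes[12:16] = DB B6 B3 09 -> value 19716955 (4 byte(s))
  byte[16]=0x8C cont=1 payload=0x0C=12: acc |= 12<<0 -> acc=12 shift=7
  byte[17]=0xD1 cont=1 payload=0x51=81: acc |= 81<<7 -> acc=10380 shift=14
  byte[18]=0x0B cont=0 payload=0x0B=11: acc |= 11<<14 -> acc=190604 shift=21 [end]
Varint 6: bytes[16:19] = 8C D1 0B -> value 190604 (3 byte(s))
  byte[19]=0x2B cont=0 payload=0x2B=43: acc |= 43<<0 -> acc=43 shift=7 [end]
Varint 7: bytes[19:20] = 2B -> value 43 (1 byte(s))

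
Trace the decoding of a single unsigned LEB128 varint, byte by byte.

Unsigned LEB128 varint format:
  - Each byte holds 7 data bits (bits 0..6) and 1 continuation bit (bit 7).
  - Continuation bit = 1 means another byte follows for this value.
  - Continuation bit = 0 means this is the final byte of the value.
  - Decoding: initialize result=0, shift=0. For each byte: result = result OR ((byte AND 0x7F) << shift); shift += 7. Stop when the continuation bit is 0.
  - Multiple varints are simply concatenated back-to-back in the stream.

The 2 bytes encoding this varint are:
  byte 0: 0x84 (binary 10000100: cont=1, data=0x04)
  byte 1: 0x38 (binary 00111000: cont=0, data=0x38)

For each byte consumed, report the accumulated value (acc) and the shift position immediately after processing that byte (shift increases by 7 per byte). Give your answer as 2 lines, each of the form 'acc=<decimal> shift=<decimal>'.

Answer: acc=4 shift=7
acc=7172 shift=14

Derivation:
byte 0=0x84: payload=0x04=4, contrib = 4<<0 = 4; acc -> 4, shift -> 7
byte 1=0x38: payload=0x38=56, contrib = 56<<7 = 7168; acc -> 7172, shift -> 14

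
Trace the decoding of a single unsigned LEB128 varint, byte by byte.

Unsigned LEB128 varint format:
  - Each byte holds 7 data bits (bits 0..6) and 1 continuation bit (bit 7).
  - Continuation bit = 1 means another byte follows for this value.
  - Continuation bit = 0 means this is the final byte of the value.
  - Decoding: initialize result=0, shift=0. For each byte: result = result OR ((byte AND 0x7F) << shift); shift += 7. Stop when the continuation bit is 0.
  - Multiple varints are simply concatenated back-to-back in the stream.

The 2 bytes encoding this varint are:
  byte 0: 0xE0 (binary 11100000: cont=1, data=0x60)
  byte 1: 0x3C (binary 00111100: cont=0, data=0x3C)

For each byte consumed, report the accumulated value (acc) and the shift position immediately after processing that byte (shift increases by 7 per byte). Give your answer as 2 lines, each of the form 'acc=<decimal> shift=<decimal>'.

Answer: acc=96 shift=7
acc=7776 shift=14

Derivation:
byte 0=0xE0: payload=0x60=96, contrib = 96<<0 = 96; acc -> 96, shift -> 7
byte 1=0x3C: payload=0x3C=60, contrib = 60<<7 = 7680; acc -> 7776, shift -> 14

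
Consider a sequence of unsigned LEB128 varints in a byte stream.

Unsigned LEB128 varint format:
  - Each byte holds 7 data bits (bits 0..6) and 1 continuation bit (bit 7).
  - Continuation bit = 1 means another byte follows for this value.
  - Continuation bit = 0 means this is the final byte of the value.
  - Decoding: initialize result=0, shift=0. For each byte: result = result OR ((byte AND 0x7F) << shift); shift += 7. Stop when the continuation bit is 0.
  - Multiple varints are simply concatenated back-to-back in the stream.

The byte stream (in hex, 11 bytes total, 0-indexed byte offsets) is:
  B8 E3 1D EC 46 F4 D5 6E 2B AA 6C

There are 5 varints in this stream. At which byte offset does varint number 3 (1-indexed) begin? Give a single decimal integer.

  byte[0]=0xB8 cont=1 payload=0x38=56: acc |= 56<<0 -> acc=56 shift=7
  byte[1]=0xE3 cont=1 payload=0x63=99: acc |= 99<<7 -> acc=12728 shift=14
  byte[2]=0x1D cont=0 payload=0x1D=29: acc |= 29<<14 -> acc=487864 shift=21 [end]
Varint 1: bytes[0:3] = B8 E3 1D -> value 487864 (3 byte(s))
  byte[3]=0xEC cont=1 payload=0x6C=108: acc |= 108<<0 -> acc=108 shift=7
  byte[4]=0x46 cont=0 payload=0x46=70: acc |= 70<<7 -> acc=9068 shift=14 [end]
Varint 2: bytes[3:5] = EC 46 -> value 9068 (2 byte(s))
  byte[5]=0xF4 cont=1 payload=0x74=116: acc |= 116<<0 -> acc=116 shift=7
  byte[6]=0xD5 cont=1 payload=0x55=85: acc |= 85<<7 -> acc=10996 shift=14
  byte[7]=0x6E cont=0 payload=0x6E=110: acc |= 110<<14 -> acc=1813236 shift=21 [end]
Varint 3: bytes[5:8] = F4 D5 6E -> value 1813236 (3 byte(s))
  byte[8]=0x2B cont=0 payload=0x2B=43: acc |= 43<<0 -> acc=43 shift=7 [end]
Varint 4: bytes[8:9] = 2B -> value 43 (1 byte(s))
  byte[9]=0xAA cont=1 payload=0x2A=42: acc |= 42<<0 -> acc=42 shift=7
  byte[10]=0x6C cont=0 payload=0x6C=108: acc |= 108<<7 -> acc=13866 shift=14 [end]
Varint 5: bytes[9:11] = AA 6C -> value 13866 (2 byte(s))

Answer: 5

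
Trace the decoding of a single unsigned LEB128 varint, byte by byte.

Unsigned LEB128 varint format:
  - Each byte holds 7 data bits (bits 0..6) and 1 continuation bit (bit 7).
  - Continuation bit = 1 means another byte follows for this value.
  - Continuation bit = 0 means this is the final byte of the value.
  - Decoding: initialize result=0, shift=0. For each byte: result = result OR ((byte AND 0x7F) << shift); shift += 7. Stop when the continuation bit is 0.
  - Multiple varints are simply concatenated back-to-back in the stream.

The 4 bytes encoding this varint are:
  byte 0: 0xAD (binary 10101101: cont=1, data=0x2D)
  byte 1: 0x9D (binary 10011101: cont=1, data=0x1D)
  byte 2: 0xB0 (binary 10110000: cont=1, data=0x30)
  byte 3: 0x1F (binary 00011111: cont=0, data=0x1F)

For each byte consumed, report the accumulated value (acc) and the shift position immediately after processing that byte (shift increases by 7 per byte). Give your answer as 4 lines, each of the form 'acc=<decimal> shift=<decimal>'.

byte 0=0xAD: payload=0x2D=45, contrib = 45<<0 = 45; acc -> 45, shift -> 7
byte 1=0x9D: payload=0x1D=29, contrib = 29<<7 = 3712; acc -> 3757, shift -> 14
byte 2=0xB0: payload=0x30=48, contrib = 48<<14 = 786432; acc -> 790189, shift -> 21
byte 3=0x1F: payload=0x1F=31, contrib = 31<<21 = 65011712; acc -> 65801901, shift -> 28

Answer: acc=45 shift=7
acc=3757 shift=14
acc=790189 shift=21
acc=65801901 shift=28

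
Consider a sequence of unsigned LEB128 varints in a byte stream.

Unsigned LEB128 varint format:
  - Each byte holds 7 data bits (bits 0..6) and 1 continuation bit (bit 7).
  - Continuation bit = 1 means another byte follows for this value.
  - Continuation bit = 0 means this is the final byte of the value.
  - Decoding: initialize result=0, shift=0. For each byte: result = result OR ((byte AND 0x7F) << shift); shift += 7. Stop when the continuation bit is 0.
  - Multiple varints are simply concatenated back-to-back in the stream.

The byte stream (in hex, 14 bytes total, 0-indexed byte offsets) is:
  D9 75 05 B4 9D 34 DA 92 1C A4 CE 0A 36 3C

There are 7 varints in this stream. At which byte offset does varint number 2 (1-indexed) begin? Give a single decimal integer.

  byte[0]=0xD9 cont=1 payload=0x59=89: acc |= 89<<0 -> acc=89 shift=7
  byte[1]=0x75 cont=0 payload=0x75=117: acc |= 117<<7 -> acc=15065 shift=14 [end]
Varint 1: bytes[0:2] = D9 75 -> value 15065 (2 byte(s))
  byte[2]=0x05 cont=0 payload=0x05=5: acc |= 5<<0 -> acc=5 shift=7 [end]
Varint 2: bytes[2:3] = 05 -> value 5 (1 byte(s))
  byte[3]=0xB4 cont=1 payload=0x34=52: acc |= 52<<0 -> acc=52 shift=7
  byte[4]=0x9D cont=1 payload=0x1D=29: acc |= 29<<7 -> acc=3764 shift=14
  byte[5]=0x34 cont=0 payload=0x34=52: acc |= 52<<14 -> acc=855732 shift=21 [end]
Varint 3: bytes[3:6] = B4 9D 34 -> value 855732 (3 byte(s))
  byte[6]=0xDA cont=1 payload=0x5A=90: acc |= 90<<0 -> acc=90 shift=7
  byte[7]=0x92 cont=1 payload=0x12=18: acc |= 18<<7 -> acc=2394 shift=14
  byte[8]=0x1C cont=0 payload=0x1C=28: acc |= 28<<14 -> acc=461146 shift=21 [end]
Varint 4: bytes[6:9] = DA 92 1C -> value 461146 (3 byte(s))
  byte[9]=0xA4 cont=1 payload=0x24=36: acc |= 36<<0 -> acc=36 shift=7
  byte[10]=0xCE cont=1 payload=0x4E=78: acc |= 78<<7 -> acc=10020 shift=14
  byte[11]=0x0A cont=0 payload=0x0A=10: acc |= 10<<14 -> acc=173860 shift=21 [end]
Varint 5: bytes[9:12] = A4 CE 0A -> value 173860 (3 byte(s))
  byte[12]=0x36 cont=0 payload=0x36=54: acc |= 54<<0 -> acc=54 shift=7 [end]
Varint 6: bytes[12:13] = 36 -> value 54 (1 byte(s))
  byte[13]=0x3C cont=0 payload=0x3C=60: acc |= 60<<0 -> acc=60 shift=7 [end]
Varint 7: bytes[13:14] = 3C -> value 60 (1 byte(s))

Answer: 2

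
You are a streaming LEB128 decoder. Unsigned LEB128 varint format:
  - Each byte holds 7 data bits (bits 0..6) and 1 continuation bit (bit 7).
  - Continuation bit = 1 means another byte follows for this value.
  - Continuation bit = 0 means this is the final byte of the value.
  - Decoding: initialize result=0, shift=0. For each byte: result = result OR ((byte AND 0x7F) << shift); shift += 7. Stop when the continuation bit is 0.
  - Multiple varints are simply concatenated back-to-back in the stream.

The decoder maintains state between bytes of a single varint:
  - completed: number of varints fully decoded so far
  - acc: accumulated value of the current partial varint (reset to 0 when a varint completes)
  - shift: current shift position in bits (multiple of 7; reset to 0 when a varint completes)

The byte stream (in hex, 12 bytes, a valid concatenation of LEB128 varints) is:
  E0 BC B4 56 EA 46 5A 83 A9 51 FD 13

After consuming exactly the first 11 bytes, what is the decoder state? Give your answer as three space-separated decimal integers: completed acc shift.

byte[0]=0xE0 cont=1 payload=0x60: acc |= 96<<0 -> completed=0 acc=96 shift=7
byte[1]=0xBC cont=1 payload=0x3C: acc |= 60<<7 -> completed=0 acc=7776 shift=14
byte[2]=0xB4 cont=1 payload=0x34: acc |= 52<<14 -> completed=0 acc=859744 shift=21
byte[3]=0x56 cont=0 payload=0x56: varint #1 complete (value=181214816); reset -> completed=1 acc=0 shift=0
byte[4]=0xEA cont=1 payload=0x6A: acc |= 106<<0 -> completed=1 acc=106 shift=7
byte[5]=0x46 cont=0 payload=0x46: varint #2 complete (value=9066); reset -> completed=2 acc=0 shift=0
byte[6]=0x5A cont=0 payload=0x5A: varint #3 complete (value=90); reset -> completed=3 acc=0 shift=0
byte[7]=0x83 cont=1 payload=0x03: acc |= 3<<0 -> completed=3 acc=3 shift=7
byte[8]=0xA9 cont=1 payload=0x29: acc |= 41<<7 -> completed=3 acc=5251 shift=14
byte[9]=0x51 cont=0 payload=0x51: varint #4 complete (value=1332355); reset -> completed=4 acc=0 shift=0
byte[10]=0xFD cont=1 payload=0x7D: acc |= 125<<0 -> completed=4 acc=125 shift=7

Answer: 4 125 7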